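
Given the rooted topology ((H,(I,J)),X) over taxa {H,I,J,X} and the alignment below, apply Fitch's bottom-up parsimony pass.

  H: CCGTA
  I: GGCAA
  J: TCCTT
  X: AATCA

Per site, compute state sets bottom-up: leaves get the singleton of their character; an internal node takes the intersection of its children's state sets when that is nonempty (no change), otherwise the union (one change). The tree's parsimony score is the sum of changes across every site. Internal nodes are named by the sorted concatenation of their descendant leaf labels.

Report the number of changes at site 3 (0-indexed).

[col 0] IJ: children I:{G}, J:{T} ∪→ {G,T}; cost 1
[col 0] HIJ: children H:{C}, IJ:{G,T} ∪→ {C,G,T}; cost 1
[col 0] HIJX: children HIJ:{C,G,T}, X:{A} ∪→ {A,C,G,T}; cost 1
[col 1] IJ: children I:{G}, J:{C} ∪→ {C,G}; cost 1
[col 1] HIJ: children H:{C}, IJ:{C,G} ∩→ {C}; cost 0
[col 1] HIJX: children HIJ:{C}, X:{A} ∪→ {A,C}; cost 1
[col 2] IJ: children I:{C}, J:{C} ∩→ {C}; cost 0
[col 2] HIJ: children H:{G}, IJ:{C} ∪→ {C,G}; cost 1
[col 2] HIJX: children HIJ:{C,G}, X:{T} ∪→ {C,G,T}; cost 1
[col 3] IJ: children I:{A}, J:{T} ∪→ {A,T}; cost 1
[col 3] HIJ: children H:{T}, IJ:{A,T} ∩→ {T}; cost 0
[col 3] HIJX: children HIJ:{T}, X:{C} ∪→ {C,T}; cost 1
[col 4] IJ: children I:{A}, J:{T} ∪→ {A,T}; cost 1
[col 4] HIJ: children H:{A}, IJ:{A,T} ∩→ {A}; cost 0
[col 4] HIJX: children HIJ:{A}, X:{A} ∩→ {A}; cost 0
per-site changes: [3, 2, 2, 2, 1]; total = 10

2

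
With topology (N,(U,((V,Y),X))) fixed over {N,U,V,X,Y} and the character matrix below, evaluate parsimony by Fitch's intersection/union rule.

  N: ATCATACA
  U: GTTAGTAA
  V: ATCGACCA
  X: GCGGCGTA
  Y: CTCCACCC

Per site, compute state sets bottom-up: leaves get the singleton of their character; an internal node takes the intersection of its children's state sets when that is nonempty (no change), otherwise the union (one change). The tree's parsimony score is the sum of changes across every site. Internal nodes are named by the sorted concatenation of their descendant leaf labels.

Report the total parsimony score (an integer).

17

site 0, node VY: V={A} ∪ Y={C} → {A,C} (+1)
site 0, node VXY: VY={A,C} ∪ X={G} → {A,C,G} (+1)
site 0, node UVXY: U={G} ∩ VXY={A,C,G} → {G} (+0)
site 0, node NUVXY: N={A} ∪ UVXY={G} → {A,G} (+1)
site 1, node VY: V={T} ∩ Y={T} → {T} (+0)
site 1, node VXY: VY={T} ∪ X={C} → {C,T} (+1)
site 1, node UVXY: U={T} ∩ VXY={C,T} → {T} (+0)
site 1, node NUVXY: N={T} ∩ UVXY={T} → {T} (+0)
site 2, node VY: V={C} ∩ Y={C} → {C} (+0)
site 2, node VXY: VY={C} ∪ X={G} → {C,G} (+1)
site 2, node UVXY: U={T} ∪ VXY={C,G} → {C,G,T} (+1)
site 2, node NUVXY: N={C} ∩ UVXY={C,G,T} → {C} (+0)
site 3, node VY: V={G} ∪ Y={C} → {C,G} (+1)
site 3, node VXY: VY={C,G} ∩ X={G} → {G} (+0)
site 3, node UVXY: U={A} ∪ VXY={G} → {A,G} (+1)
site 3, node NUVXY: N={A} ∩ UVXY={A,G} → {A} (+0)
site 4, node VY: V={A} ∩ Y={A} → {A} (+0)
site 4, node VXY: VY={A} ∪ X={C} → {A,C} (+1)
site 4, node UVXY: U={G} ∪ VXY={A,C} → {A,C,G} (+1)
site 4, node NUVXY: N={T} ∪ UVXY={A,C,G} → {A,C,G,T} (+1)
site 5, node VY: V={C} ∩ Y={C} → {C} (+0)
site 5, node VXY: VY={C} ∪ X={G} → {C,G} (+1)
site 5, node UVXY: U={T} ∪ VXY={C,G} → {C,G,T} (+1)
site 5, node NUVXY: N={A} ∪ UVXY={C,G,T} → {A,C,G,T} (+1)
site 6, node VY: V={C} ∩ Y={C} → {C} (+0)
site 6, node VXY: VY={C} ∪ X={T} → {C,T} (+1)
site 6, node UVXY: U={A} ∪ VXY={C,T} → {A,C,T} (+1)
site 6, node NUVXY: N={C} ∩ UVXY={A,C,T} → {C} (+0)
site 7, node VY: V={A} ∪ Y={C} → {A,C} (+1)
site 7, node VXY: VY={A,C} ∩ X={A} → {A} (+0)
site 7, node UVXY: U={A} ∩ VXY={A} → {A} (+0)
site 7, node NUVXY: N={A} ∩ UVXY={A} → {A} (+0)
per-site changes: [3, 1, 2, 2, 3, 3, 2, 1]; total = 17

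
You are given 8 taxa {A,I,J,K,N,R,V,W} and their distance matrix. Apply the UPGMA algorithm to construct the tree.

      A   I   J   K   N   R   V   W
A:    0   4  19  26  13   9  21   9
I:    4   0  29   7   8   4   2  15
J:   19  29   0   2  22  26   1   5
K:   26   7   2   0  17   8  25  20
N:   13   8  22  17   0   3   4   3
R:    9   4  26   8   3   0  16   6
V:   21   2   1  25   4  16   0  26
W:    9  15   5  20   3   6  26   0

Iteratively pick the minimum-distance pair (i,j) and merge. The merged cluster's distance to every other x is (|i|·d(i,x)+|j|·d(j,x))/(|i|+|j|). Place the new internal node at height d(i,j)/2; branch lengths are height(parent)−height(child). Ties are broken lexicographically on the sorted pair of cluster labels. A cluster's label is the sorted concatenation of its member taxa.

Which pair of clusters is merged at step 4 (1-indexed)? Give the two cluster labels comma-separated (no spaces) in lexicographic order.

step 1: merge (J,V) at d=1; branch lengths J→1/2, V→1/2; new cluster JV
  updated: d(A,JV)=20, d(I,JV)=31/2, d(JV,K)=27/2, d(JV,N)=13, d(JV,R)=21, d(JV,W)=31/2
step 2: merge (N,R) at d=3; branch lengths N→3/2, R→3/2; new cluster NR
  updated: d(A,NR)=11, d(I,NR)=6, d(JV,NR)=17, d(K,NR)=25/2, d(NR,W)=9/2
step 3: merge (A,I) at d=4; branch lengths A→2, I→2; new cluster AI
  updated: d(AI,JV)=71/4, d(AI,K)=33/2, d(AI,NR)=17/2, d(AI,W)=12
step 4: merge (NR,W) at d=9/2; branch lengths NR→3/4, W→9/4; new cluster NRW
  updated: d(AI,NRW)=29/3, d(JV,NRW)=33/2, d(K,NRW)=15
step 5: merge (AI,NRW) at d=29/3; branch lengths AI→17/6, NRW→31/12; new cluster AINRW
  updated: d(AINRW,JV)=17, d(AINRW,K)=78/5
step 6: merge (JV,K) at d=27/2; branch lengths JV→25/4, K→27/4; new cluster JKV
  updated: d(AINRW,JKV)=248/15
step 7: merge (AINRW,JKV) at d=248/15; branch lengths AINRW→103/30, JKV→91/60; new cluster AIJKNRVW
final tree: (((A:2,I:2):17/6,((N:3/2,R:3/2):3/4,W:9/4):31/12):103/30,((J:1/2,V:1/2):25/4,K:27/4):91/60)
total length: 1031/30

NR,W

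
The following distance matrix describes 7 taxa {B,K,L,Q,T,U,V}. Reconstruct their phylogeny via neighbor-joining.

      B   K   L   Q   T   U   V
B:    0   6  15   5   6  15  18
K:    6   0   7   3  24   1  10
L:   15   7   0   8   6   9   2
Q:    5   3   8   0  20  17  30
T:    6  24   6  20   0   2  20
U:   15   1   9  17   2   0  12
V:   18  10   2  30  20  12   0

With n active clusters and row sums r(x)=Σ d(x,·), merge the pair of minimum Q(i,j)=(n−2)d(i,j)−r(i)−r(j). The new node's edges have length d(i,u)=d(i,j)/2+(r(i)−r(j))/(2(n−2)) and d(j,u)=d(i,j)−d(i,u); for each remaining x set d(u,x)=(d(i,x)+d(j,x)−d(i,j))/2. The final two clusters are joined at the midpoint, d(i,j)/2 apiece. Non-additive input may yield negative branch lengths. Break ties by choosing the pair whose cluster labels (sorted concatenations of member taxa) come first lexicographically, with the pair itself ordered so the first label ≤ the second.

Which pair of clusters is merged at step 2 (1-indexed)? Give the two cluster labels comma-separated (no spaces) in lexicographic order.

iteration 1: select L,V (d=2, Q=-129); attach at lengths (-7/2, 11/2); label the merged cluster LV
  updated: d(B,LV)=31/2, d(K,LV)=15/2, d(LV,Q)=18, d(LV,T)=12, d(LV,U)=19/2
iteration 2: select T,U (d=2, Q=-201/2); attach at lengths (55/16, -23/16); label the merged cluster TU
  updated: d(B,TU)=19/2, d(K,TU)=23/2, d(LV,TU)=39/4, d(Q,TU)=35/2
iteration 3: select LV,TU (d=39/4, Q=-279/4); attach at lengths (127/24, 107/24); label the merged cluster LTUV
  updated: d(B,LTUV)=61/8, d(K,LTUV)=37/8, d(LTUV,Q)=103/8
iteration 4: select B,Q (d=5, Q=-59/2); attach at lengths (31/16, 49/16); label the merged cluster BQ
  updated: d(BQ,K)=2, d(BQ,LTUV)=31/4
iteration 5: select BQ,K (d=2, Q=-115/8); attach at lengths (41/16, -9/16); label the merged cluster BKQ
  updated: d(BKQ,LTUV)=83/16
iteration 6: select BKQ,LTUV (d=83/16); attach at lengths (83/32, 83/32); label the merged cluster BKLQTUV
final tree: (((B:31/16,Q:49/16):41/16,K:-9/16):83/32,((L:-7/2,V:11/2):127/24,(T:55/16,U:-23/16):107/24):83/32)
total length: 415/16

T,U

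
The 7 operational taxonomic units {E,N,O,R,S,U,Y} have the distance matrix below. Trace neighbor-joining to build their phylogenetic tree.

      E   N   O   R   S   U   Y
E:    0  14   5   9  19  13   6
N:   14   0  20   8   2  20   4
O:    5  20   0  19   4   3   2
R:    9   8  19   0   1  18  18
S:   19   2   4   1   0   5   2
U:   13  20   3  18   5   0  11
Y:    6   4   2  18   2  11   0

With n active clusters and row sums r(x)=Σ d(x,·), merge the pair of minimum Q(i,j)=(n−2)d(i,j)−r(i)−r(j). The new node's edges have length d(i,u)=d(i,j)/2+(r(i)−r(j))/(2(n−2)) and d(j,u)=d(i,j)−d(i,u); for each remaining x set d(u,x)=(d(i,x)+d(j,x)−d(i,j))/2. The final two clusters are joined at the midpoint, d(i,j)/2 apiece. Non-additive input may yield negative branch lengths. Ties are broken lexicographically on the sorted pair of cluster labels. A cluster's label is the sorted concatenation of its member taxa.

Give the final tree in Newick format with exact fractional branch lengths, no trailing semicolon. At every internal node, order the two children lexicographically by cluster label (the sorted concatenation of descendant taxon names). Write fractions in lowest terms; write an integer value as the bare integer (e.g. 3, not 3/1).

iteration 1: select O,U (d=3, Q=-108); attach at lengths (-1/5, 16/5); label the merged cluster OU
  updated: d(E,OU)=15/2, d(N,OU)=37/2, d(OU,R)=17, d(OU,S)=3, d(OU,Y)=5
iteration 2: select E,OU (d=15/2, Q=-153/2); attach at lengths (69/16, 51/16); label the merged cluster EOU
  updated: d(EOU,N)=25/2, d(EOU,R)=37/4, d(EOU,S)=29/4, d(EOU,Y)=7/4
iteration 3: select EOU,Y (d=7/4, Q=-205/4); attach at lengths (41/24, 1/24); label the merged cluster EOUY
  updated: d(EOUY,N)=59/8, d(EOUY,R)=51/4, d(EOUY,S)=15/4
iteration 4: select EOUY,N (d=59/8, Q=-53/2); attach at lengths (85/16, 33/16); label the merged cluster ENOUY
  updated: d(ENOUY,R)=107/16, d(ENOUY,S)=-13/16
iteration 5: select ENOUY,R (d=107/16, Q=-55/8); attach at lengths (39/16, 17/4); label the merged cluster ENORUY
  updated: d(ENORUY,S)=-13/4
iteration 6: select ENORUY,S (d=-13/4); attach at lengths (-13/8, -13/8); label the merged cluster ENORSUY
final tree: (((((E:69/16,(O:-1/5,U:16/5):51/16):41/24,Y:1/24):85/16,N:33/16):39/16,R:17/4):-13/8,S:-13/8)
total length: 369/16

(((((E:69/16,(O:-1/5,U:16/5):51/16):41/24,Y:1/24):85/16,N:33/16):39/16,R:17/4):-13/8,S:-13/8)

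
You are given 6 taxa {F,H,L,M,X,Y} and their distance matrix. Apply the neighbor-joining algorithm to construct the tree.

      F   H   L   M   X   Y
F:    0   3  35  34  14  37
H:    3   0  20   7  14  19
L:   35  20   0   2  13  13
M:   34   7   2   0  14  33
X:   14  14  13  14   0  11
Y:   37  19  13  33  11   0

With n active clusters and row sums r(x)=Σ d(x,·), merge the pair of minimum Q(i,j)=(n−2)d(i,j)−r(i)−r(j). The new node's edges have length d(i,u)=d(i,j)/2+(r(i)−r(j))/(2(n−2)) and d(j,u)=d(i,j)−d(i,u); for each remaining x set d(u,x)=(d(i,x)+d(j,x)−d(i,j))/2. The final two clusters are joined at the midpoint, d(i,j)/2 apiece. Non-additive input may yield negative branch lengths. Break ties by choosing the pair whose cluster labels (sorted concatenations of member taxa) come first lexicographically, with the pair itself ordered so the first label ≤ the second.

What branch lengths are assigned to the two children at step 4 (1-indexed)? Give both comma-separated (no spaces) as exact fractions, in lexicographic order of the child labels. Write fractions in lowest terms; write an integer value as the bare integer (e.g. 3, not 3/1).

iteration 1: select F,H (d=3, Q=-174); attach at lengths (9, -6); label the merged cluster FH
  updated: d(FH,L)=26, d(FH,M)=19, d(FH,X)=25/2, d(FH,Y)=53/2
iteration 2: select L,M (d=2, Q=-116); attach at lengths (-4/3, 10/3); label the merged cluster LM
  updated: d(FH,LM)=43/2, d(LM,X)=25/2, d(LM,Y)=22
iteration 3: select FH,LM (d=43/2, Q=-147/2); attach at lengths (95/8, 77/8); label the merged cluster FHLM
  updated: d(FHLM,X)=7/4, d(FHLM,Y)=27/2
iteration 4: select FHLM,X (d=7/4, Q=-105/4); attach at lengths (17/8, -3/8); label the merged cluster FHLMX
  updated: d(FHLMX,Y)=91/8
iteration 5: select FHLMX,Y (d=91/8); attach at lengths (91/16, 91/16); label the merged cluster FHLMXY
final tree: ((((F:9,H:-6):95/8,(L:-4/3,M:10/3):77/8):17/8,X:-3/8):91/16,Y:91/16)
total length: 317/8

17/8,-3/8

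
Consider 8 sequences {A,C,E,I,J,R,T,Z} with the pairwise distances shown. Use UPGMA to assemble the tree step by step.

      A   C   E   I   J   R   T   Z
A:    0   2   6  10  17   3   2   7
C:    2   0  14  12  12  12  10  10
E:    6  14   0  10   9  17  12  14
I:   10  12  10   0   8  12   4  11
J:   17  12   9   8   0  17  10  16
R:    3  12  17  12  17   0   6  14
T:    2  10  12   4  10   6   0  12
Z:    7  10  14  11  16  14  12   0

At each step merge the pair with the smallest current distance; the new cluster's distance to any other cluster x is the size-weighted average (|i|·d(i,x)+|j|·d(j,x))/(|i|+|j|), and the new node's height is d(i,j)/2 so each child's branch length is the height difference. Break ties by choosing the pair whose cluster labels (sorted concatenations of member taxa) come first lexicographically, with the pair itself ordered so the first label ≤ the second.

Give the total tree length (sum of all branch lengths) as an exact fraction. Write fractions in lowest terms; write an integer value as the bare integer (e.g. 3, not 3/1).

iteration 1: select A,C (d=2); attach at lengths (1, 1); label the merged cluster AC
  updated: d(AC,E)=10, d(AC,I)=11, d(AC,J)=29/2, d(AC,R)=15/2, d(AC,T)=6, d(AC,Z)=17/2
iteration 2: select I,T (d=4); attach at lengths (2, 2); label the merged cluster IT
  updated: d(AC,IT)=17/2, d(E,IT)=11, d(IT,J)=9, d(IT,R)=9, d(IT,Z)=23/2
iteration 3: select AC,R (d=15/2); attach at lengths (11/4, 15/4); label the merged cluster ACR
  updated: d(ACR,E)=37/3, d(ACR,IT)=26/3, d(ACR,J)=46/3, d(ACR,Z)=31/3
iteration 4: select ACR,IT (d=26/3); attach at lengths (7/12, 7/3); label the merged cluster ACIRT
  updated: d(ACIRT,E)=59/5, d(ACIRT,J)=64/5, d(ACIRT,Z)=54/5
iteration 5: select E,J (d=9); attach at lengths (9/2, 9/2); label the merged cluster EJ
  updated: d(ACIRT,EJ)=123/10, d(EJ,Z)=15
iteration 6: select ACIRT,Z (d=54/5); attach at lengths (16/15, 27/5); label the merged cluster ACIRTZ
  updated: d(ACIRTZ,EJ)=51/4
iteration 7: select ACIRTZ,EJ (d=51/4); attach at lengths (39/40, 15/8); label the merged cluster ACEIJRTZ
final tree: (((((A:1,C:1):11/4,R:15/4):7/12,(I:2,T:2):7/3):16/15,Z:27/5):39/40,(E:9/2,J:9/2):15/8)
total length: 506/15

506/15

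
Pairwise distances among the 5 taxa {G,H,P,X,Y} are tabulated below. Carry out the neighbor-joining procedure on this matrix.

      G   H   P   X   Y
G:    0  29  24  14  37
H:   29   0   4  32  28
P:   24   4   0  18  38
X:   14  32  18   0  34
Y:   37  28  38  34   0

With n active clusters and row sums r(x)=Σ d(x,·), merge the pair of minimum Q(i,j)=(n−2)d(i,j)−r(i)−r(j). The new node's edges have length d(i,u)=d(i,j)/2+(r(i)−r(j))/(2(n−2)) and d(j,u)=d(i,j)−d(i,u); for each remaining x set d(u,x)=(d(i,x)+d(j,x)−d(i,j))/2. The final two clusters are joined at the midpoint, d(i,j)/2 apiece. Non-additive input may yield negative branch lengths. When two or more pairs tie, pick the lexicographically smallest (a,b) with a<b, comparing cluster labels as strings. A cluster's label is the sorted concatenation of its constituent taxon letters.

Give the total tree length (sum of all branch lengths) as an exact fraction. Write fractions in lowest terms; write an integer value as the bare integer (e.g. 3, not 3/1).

449/8

step 1: merge (H,P) at d=4, Q=-165; branch lengths H→7/2, P→1/2; new cluster HP
  updated: d(G,HP)=49/2, d(HP,X)=23, d(HP,Y)=31
step 2: merge (G,X) at d=14, Q=-237/2; branch lengths G→65/8, X→47/8; new cluster GX
  updated: d(GX,HP)=67/4, d(GX,Y)=57/2
step 3: merge (GX,HP) at d=67/4, Q=-305/4; branch lengths GX→57/8, HP→77/8; new cluster GHPX
  updated: d(GHPX,Y)=171/8
step 4: merge (GHPX,Y) at d=171/8; branch lengths GHPX→171/16, Y→171/16; new cluster GHPXY
final tree: (((G:65/8,X:47/8):57/8,(H:7/2,P:1/2):77/8):171/16,Y:171/16)
total length: 449/8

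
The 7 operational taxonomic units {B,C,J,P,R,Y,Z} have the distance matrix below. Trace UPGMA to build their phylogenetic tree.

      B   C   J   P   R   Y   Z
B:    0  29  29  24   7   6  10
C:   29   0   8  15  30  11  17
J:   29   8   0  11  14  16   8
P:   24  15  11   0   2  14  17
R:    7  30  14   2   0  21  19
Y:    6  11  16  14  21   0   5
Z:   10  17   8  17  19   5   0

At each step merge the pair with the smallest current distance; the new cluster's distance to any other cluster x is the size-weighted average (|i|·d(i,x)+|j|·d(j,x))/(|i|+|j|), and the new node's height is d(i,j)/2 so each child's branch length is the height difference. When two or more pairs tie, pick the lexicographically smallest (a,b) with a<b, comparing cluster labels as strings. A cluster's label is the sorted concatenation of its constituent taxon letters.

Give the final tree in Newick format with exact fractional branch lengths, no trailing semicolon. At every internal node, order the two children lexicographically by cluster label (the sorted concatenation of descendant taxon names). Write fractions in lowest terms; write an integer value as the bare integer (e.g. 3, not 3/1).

iteration 1: select P,R (d=2); attach at lengths (1, 1); label the merged cluster PR
  updated: d(B,PR)=31/2, d(C,PR)=45/2, d(J,PR)=25/2, d(PR,Y)=35/2, d(PR,Z)=18
iteration 2: select Y,Z (d=5); attach at lengths (5/2, 5/2); label the merged cluster YZ
  updated: d(B,YZ)=8, d(C,YZ)=14, d(J,YZ)=12, d(PR,YZ)=71/4
iteration 3: select B,YZ (d=8); attach at lengths (4, 3/2); label the merged cluster BYZ
  updated: d(BYZ,C)=19, d(BYZ,J)=53/3, d(BYZ,PR)=17
iteration 4: select C,J (d=8); attach at lengths (4, 4); label the merged cluster CJ
  updated: d(BYZ,CJ)=55/3, d(CJ,PR)=35/2
iteration 5: select BYZ,PR (d=17); attach at lengths (9/2, 15/2); label the merged cluster BPRYZ
  updated: d(BPRYZ,CJ)=18
iteration 6: select BPRYZ,CJ (d=18); attach at lengths (1/2, 5); label the merged cluster BCJPRYZ
final tree: (((B:4,(Y:5/2,Z:5/2):3/2):9/2,(P:1,R:1):15/2):1/2,(C:4,J:4):5)
total length: 38

(((B:4,(Y:5/2,Z:5/2):3/2):9/2,(P:1,R:1):15/2):1/2,(C:4,J:4):5)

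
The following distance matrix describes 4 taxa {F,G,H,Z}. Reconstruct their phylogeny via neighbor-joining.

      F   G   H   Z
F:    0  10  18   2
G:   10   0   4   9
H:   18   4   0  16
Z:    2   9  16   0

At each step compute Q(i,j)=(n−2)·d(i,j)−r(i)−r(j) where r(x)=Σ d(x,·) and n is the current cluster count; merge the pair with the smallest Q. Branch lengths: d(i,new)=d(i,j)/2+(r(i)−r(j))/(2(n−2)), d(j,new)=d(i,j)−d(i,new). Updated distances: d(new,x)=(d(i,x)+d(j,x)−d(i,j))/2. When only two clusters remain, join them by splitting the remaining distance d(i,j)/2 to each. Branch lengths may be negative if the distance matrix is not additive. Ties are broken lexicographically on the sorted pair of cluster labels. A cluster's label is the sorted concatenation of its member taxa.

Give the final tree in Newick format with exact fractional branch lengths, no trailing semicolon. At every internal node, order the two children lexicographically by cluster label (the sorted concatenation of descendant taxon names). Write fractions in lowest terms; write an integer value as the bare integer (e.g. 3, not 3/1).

(((F:7/4,Z:1/4):41/4,G:-7/4):23/8,H:23/8)

step 1: merge (F,Z) at d=2, Q=-53; branch lengths F→7/4, Z→1/4; new cluster FZ
  updated: d(FZ,G)=17/2, d(FZ,H)=16
step 2: merge (FZ,G) at d=17/2, Q=-57/2; branch lengths FZ→41/4, G→-7/4; new cluster FGZ
  updated: d(FGZ,H)=23/4
step 3: merge (FGZ,H) at d=23/4; branch lengths FGZ→23/8, H→23/8; new cluster FGHZ
final tree: (((F:7/4,Z:1/4):41/4,G:-7/4):23/8,H:23/8)
total length: 65/4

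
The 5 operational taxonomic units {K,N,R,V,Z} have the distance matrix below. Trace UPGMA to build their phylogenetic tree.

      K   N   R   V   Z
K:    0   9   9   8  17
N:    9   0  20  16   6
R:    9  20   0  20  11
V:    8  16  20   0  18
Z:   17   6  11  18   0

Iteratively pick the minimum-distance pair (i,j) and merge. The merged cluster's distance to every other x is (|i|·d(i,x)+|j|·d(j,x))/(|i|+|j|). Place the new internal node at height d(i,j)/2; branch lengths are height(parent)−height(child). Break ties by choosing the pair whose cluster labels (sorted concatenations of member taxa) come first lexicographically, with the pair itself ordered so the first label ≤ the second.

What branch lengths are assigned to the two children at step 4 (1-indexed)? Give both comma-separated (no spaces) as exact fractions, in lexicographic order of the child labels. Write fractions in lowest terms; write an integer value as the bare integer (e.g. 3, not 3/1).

iteration 1: select N,Z (d=6); attach at lengths (3, 3); label the merged cluster NZ
  updated: d(K,NZ)=13, d(NZ,R)=31/2, d(NZ,V)=17
iteration 2: select K,V (d=8); attach at lengths (4, 4); label the merged cluster KV
  updated: d(KV,NZ)=15, d(KV,R)=29/2
iteration 3: select KV,R (d=29/2); attach at lengths (13/4, 29/4); label the merged cluster KRV
  updated: d(KRV,NZ)=91/6
iteration 4: select KRV,NZ (d=91/6); attach at lengths (1/3, 55/12); label the merged cluster KNRVZ
final tree: (((K:4,V:4):13/4,R:29/4):1/3,(N:3,Z:3):55/12)
total length: 353/12

1/3,55/12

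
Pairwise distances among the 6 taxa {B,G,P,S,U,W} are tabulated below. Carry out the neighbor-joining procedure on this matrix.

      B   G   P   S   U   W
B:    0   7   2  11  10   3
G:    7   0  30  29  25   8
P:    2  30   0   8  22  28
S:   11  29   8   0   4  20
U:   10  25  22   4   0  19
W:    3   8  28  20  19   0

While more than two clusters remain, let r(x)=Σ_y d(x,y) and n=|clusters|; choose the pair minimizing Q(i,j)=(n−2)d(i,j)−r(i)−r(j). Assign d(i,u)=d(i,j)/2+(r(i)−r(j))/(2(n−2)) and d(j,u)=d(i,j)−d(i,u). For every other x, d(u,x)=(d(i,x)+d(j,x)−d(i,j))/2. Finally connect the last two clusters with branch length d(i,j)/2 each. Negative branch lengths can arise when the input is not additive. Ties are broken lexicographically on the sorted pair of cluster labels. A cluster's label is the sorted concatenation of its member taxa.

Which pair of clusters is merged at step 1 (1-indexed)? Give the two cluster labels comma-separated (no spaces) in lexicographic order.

iteration 1: select G,W (d=8, Q=-145); attach at lengths (53/8, 11/8); label the merged cluster GW
  updated: d(B,GW)=1, d(GW,P)=25, d(GW,S)=41/2, d(GW,U)=18
iteration 2: select B,GW (d=1, Q=-171/2); attach at lengths (-25/4, 29/4); label the merged cluster BGW
  updated: d(BGW,P)=13, d(BGW,S)=61/4, d(BGW,U)=27/2
iteration 3: select BGW,P (d=13, Q=-235/4); attach at lengths (99/16, 109/16); label the merged cluster BGPW
  updated: d(BGPW,S)=41/8, d(BGPW,U)=45/4
iteration 4: select BGPW,S (d=41/8, Q=-163/8); attach at lengths (99/16, -17/16); label the merged cluster BGPSW
  updated: d(BGPSW,U)=81/16
iteration 5: select BGPSW,U (d=81/16); attach at lengths (81/32, 81/32); label the merged cluster BGPSUW
final tree: ((((B:-25/4,(G:53/8,W:11/8):29/4):99/16,P:109/16):99/16,S:-17/16):81/32,U:81/32)
total length: 515/16

G,W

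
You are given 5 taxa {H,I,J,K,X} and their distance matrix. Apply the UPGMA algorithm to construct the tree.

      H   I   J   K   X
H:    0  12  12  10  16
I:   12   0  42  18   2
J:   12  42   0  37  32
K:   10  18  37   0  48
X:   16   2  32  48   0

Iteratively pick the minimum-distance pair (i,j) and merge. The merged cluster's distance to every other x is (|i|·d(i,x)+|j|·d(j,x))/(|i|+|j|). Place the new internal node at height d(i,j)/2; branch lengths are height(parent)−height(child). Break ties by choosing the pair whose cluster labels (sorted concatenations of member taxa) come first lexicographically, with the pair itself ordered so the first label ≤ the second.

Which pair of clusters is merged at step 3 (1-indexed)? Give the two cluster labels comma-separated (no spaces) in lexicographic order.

HK,IX

step 1: merge (I,X) at d=2; branch lengths I→1, X→1; new cluster IX
  updated: d(H,IX)=14, d(IX,J)=37, d(IX,K)=33
step 2: merge (H,K) at d=10; branch lengths H→5, K→5; new cluster HK
  updated: d(HK,IX)=47/2, d(HK,J)=49/2
step 3: merge (HK,IX) at d=47/2; branch lengths HK→27/4, IX→43/4; new cluster HIKX
  updated: d(HIKX,J)=123/4
step 4: merge (HIKX,J) at d=123/4; branch lengths HIKX→29/8, J→123/8; new cluster HIJKX
final tree: (((H:5,K:5):27/4,(I:1,X:1):43/4):29/8,J:123/8)
total length: 97/2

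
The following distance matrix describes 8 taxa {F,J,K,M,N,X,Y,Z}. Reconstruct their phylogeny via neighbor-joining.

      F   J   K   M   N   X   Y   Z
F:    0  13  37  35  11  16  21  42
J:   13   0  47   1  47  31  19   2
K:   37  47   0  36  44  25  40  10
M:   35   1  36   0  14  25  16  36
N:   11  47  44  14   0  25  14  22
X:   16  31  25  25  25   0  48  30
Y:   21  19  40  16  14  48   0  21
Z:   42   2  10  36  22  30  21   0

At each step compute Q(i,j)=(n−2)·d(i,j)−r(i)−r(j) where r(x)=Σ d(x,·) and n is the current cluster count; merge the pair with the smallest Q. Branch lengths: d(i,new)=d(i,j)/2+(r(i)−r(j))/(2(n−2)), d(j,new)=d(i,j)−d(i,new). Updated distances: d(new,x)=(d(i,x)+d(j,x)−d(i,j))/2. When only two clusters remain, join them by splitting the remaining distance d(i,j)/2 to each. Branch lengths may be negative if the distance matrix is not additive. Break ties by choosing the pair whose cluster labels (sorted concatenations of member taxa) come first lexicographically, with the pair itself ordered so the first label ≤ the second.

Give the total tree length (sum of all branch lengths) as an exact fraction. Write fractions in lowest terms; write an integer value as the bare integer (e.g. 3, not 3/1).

step 1: merge (K,Z) at d=10, Q=-342; branch lengths K→34/3, Z→-4/3; new cluster KZ
  updated: d(F,KZ)=69/2, d(J,KZ)=39/2, d(KZ,M)=31, d(KZ,N)=28, d(KZ,X)=45/2, d(KZ,Y)=51/2
step 2: merge (J,M) at d=1, Q=-495/2; branch lengths J→27/20, M→-7/20; new cluster JM
  updated: d(F,JM)=47/2, d(JM,KZ)=99/4, d(JM,N)=30, d(JM,X)=55/2, d(JM,Y)=17
step 3: merge (KZ,X) at d=45/2, Q=-737/4; branch lengths KZ→345/32, X→375/32; new cluster KXZ
  updated: d(F,KXZ)=14, d(JM,KXZ)=119/8, d(KXZ,N)=61/4, d(KXZ,Y)=51/2
step 4: merge (JM,Y) at d=17, Q=-895/8; branch lengths JM→157/16, Y→115/16; new cluster JMY
  updated: d(F,JMY)=55/4, d(JMY,KXZ)=187/16, d(JMY,N)=27/2
step 5: merge (F,N) at d=11, Q=-113/2; branch lengths F→21/4, N→23/4; new cluster FN
  updated: d(FN,JMY)=65/8, d(FN,KXZ)=73/8
step 6: merge (FN,JMY) at d=65/8, Q=-463/16; branch lengths FN→89/32, JMY→171/32; new cluster FJMNY
  updated: d(FJMNY,KXZ)=203/32
step 7: merge (FJMNY,KXZ) at d=203/32; branch lengths FJMNY→203/64, KXZ→203/64; new cluster FJKMNXYZ
final tree: (((F:21/4,N:23/4):89/32,((J:27/20,M:-7/20):157/16,Y:115/16):171/32):203/64,((K:34/3,Z:-4/3):345/32,X:375/32):203/64)
total length: 2431/32

2431/32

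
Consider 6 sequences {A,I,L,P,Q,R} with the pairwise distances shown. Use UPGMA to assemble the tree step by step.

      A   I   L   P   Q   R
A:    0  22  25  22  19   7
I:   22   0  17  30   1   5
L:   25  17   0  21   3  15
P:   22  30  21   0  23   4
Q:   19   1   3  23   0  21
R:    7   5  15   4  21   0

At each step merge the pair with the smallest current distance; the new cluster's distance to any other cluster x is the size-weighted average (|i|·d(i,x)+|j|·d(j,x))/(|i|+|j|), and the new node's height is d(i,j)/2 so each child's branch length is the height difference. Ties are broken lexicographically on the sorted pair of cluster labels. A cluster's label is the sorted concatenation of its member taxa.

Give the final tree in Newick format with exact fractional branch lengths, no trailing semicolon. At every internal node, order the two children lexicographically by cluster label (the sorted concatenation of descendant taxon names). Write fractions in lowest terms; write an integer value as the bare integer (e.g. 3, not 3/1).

step 1: merge (I,Q) at d=1; branch lengths I→1/2, Q→1/2; new cluster IQ
  updated: d(A,IQ)=41/2, d(IQ,L)=10, d(IQ,P)=53/2, d(IQ,R)=13
step 2: merge (P,R) at d=4; branch lengths P→2, R→2; new cluster PR
  updated: d(A,PR)=29/2, d(IQ,PR)=79/4, d(L,PR)=18
step 3: merge (IQ,L) at d=10; branch lengths IQ→9/2, L→5; new cluster ILQ
  updated: d(A,ILQ)=22, d(ILQ,PR)=115/6
step 4: merge (A,PR) at d=29/2; branch lengths A→29/4, PR→21/4; new cluster APR
  updated: d(APR,ILQ)=181/9
step 5: merge (APR,ILQ) at d=181/9; branch lengths APR→101/36, ILQ→91/18; new cluster AILPQR
final tree: ((A:29/4,(P:2,R:2):21/4):101/36,((I:1/2,Q:1/2):9/2,L:5):91/18)
total length: 1255/36

((A:29/4,(P:2,R:2):21/4):101/36,((I:1/2,Q:1/2):9/2,L:5):91/18)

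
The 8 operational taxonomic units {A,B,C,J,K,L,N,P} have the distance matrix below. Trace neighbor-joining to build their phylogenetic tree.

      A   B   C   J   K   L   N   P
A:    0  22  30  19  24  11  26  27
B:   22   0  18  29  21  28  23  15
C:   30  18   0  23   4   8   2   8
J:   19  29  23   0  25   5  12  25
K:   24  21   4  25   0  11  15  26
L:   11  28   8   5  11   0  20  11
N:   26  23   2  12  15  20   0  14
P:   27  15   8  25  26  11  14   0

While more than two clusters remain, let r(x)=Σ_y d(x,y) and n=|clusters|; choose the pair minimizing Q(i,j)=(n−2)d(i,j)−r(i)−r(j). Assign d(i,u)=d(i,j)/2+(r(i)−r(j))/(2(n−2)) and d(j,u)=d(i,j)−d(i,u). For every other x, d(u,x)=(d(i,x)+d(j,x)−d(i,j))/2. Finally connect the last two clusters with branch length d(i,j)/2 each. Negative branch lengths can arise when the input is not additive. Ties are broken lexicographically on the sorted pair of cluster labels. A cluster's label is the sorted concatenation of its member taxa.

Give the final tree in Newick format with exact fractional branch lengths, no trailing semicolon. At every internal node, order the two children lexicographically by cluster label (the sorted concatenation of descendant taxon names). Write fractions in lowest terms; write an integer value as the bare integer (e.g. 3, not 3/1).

(((((A:54/5,(J:37/6,L:-7/6):17/10):97/16,(B:307/32,P:173/32):45/16):119/32,N:131/32):77/32,C:-75/32):203/64,K:203/64)

1. join J+L (d=5, Q=-202) ⇒ JL; edges |J|=37/6, |L|=-7/6
  updated: d(A,JL)=25/2, d(B,JL)=26, d(C,JL)=13, d(JL,K)=31/2, d(JL,N)=27/2, d(JL,P)=31/2
2. join A+JL (d=25/2, Q=-175) ⇒ AJL; edges |A|=54/5, |JL|=17/10
  updated: d(AJL,B)=71/4, d(AJL,C)=61/4, d(AJL,K)=27/2, d(AJL,N)=27/2, d(AJL,P)=15
3. join B+P (d=15, Q=-451/4) ⇒ BP; edges |B|=307/32, |P|=173/32
  updated: d(AJL,BP)=71/8, d(BP,C)=11/2, d(BP,K)=16, d(BP,N)=11
4. join AJL+BP (d=71/8, Q=-527/8) ⇒ ABJLP; edges |AJL|=97/16, |BP|=45/16
  updated: d(ABJLP,C)=95/16, d(ABJLP,K)=165/16, d(ABJLP,N)=125/16
5. join ABJLP+N (d=125/16, Q=-133/4) ⇒ ABJLNP; edges |ABJLP|=119/32, |N|=131/32
  updated: d(ABJLNP,C)=1/16, d(ABJLNP,K)=35/4
6. join ABJLNP+C (d=1/16, Q=-205/16) ⇒ ABCJLNP; edges |ABJLNP|=77/32, |C|=-75/32
  updated: d(ABCJLNP,K)=203/32
7. join ABCJLNP+K (d=203/32) ⇒ ABCJKLNP; edges |ABCJLNP|=203/64, |K|=203/64
final tree: (((((A:54/5,(J:37/6,L:-7/6):17/10):97/16,(B:307/32,P:173/32):45/16):119/32,N:131/32):77/32,C:-75/32):203/64,K:203/64)
total length: 1779/32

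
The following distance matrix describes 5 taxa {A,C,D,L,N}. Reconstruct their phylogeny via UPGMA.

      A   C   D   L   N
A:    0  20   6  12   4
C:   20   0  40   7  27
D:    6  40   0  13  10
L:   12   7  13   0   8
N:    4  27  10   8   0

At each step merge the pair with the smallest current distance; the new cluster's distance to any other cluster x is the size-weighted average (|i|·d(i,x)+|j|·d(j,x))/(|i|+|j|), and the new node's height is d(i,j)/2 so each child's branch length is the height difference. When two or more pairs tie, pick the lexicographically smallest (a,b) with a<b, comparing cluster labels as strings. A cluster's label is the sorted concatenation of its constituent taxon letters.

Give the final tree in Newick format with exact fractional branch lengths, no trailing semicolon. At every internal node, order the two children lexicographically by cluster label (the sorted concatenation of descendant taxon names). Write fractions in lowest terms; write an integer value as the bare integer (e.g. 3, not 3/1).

1. join A+N (d=4) ⇒ AN; edges |A|=2, |N|=2
  updated: d(AN,C)=47/2, d(AN,D)=8, d(AN,L)=10
2. join C+L (d=7) ⇒ CL; edges |C|=7/2, |L|=7/2
  updated: d(AN,CL)=67/4, d(CL,D)=53/2
3. join AN+D (d=8) ⇒ ADN; edges |AN|=2, |D|=4
  updated: d(ADN,CL)=20
4. join ADN+CL (d=20) ⇒ ACDLN; edges |ADN|=6, |CL|=13/2
final tree: (((A:2,N:2):2,D:4):6,(C:7/2,L:7/2):13/2)
total length: 59/2

(((A:2,N:2):2,D:4):6,(C:7/2,L:7/2):13/2)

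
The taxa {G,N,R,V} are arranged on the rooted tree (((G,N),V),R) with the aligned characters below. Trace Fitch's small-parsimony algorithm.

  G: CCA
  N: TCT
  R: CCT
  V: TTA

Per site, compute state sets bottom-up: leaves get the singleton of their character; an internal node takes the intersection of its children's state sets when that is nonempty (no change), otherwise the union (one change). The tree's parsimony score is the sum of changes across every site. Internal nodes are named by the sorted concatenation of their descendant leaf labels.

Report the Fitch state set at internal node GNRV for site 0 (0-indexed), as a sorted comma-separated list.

C,T

GN@0: {C} ∪ {T} = {C,T} (union, +1)
GNV@0: {C,T} ∩ {T} = {T} (intersection, +0)
GNRV@0: {T} ∪ {C} = {C,T} (union, +1)
GN@1: {C} ∩ {C} = {C} (intersection, +0)
GNV@1: {C} ∪ {T} = {C,T} (union, +1)
GNRV@1: {C,T} ∩ {C} = {C} (intersection, +0)
GN@2: {A} ∪ {T} = {A,T} (union, +1)
GNV@2: {A,T} ∩ {A} = {A} (intersection, +0)
GNRV@2: {A} ∪ {T} = {A,T} (union, +1)
per-site changes: [2, 1, 2]; total = 5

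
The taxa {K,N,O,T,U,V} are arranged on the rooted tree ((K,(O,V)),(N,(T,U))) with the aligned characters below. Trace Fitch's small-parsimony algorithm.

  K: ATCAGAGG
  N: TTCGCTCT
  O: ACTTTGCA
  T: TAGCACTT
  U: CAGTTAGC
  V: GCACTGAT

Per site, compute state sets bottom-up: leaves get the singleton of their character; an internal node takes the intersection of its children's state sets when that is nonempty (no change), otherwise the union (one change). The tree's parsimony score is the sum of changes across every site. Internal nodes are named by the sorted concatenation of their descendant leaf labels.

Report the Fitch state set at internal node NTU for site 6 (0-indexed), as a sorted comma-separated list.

C,G,T

[col 0] OV: children O:{A}, V:{G} ∪→ {A,G}; cost 1
[col 0] KOV: children K:{A}, OV:{A,G} ∩→ {A}; cost 0
[col 0] TU: children T:{T}, U:{C} ∪→ {C,T}; cost 1
[col 0] NTU: children N:{T}, TU:{C,T} ∩→ {T}; cost 0
[col 0] KNOTUV: children KOV:{A}, NTU:{T} ∪→ {A,T}; cost 1
[col 1] OV: children O:{C}, V:{C} ∩→ {C}; cost 0
[col 1] KOV: children K:{T}, OV:{C} ∪→ {C,T}; cost 1
[col 1] TU: children T:{A}, U:{A} ∩→ {A}; cost 0
[col 1] NTU: children N:{T}, TU:{A} ∪→ {A,T}; cost 1
[col 1] KNOTUV: children KOV:{C,T}, NTU:{A,T} ∩→ {T}; cost 0
[col 2] OV: children O:{T}, V:{A} ∪→ {A,T}; cost 1
[col 2] KOV: children K:{C}, OV:{A,T} ∪→ {A,C,T}; cost 1
[col 2] TU: children T:{G}, U:{G} ∩→ {G}; cost 0
[col 2] NTU: children N:{C}, TU:{G} ∪→ {C,G}; cost 1
[col 2] KNOTUV: children KOV:{A,C,T}, NTU:{C,G} ∩→ {C}; cost 0
[col 3] OV: children O:{T}, V:{C} ∪→ {C,T}; cost 1
[col 3] KOV: children K:{A}, OV:{C,T} ∪→ {A,C,T}; cost 1
[col 3] TU: children T:{C}, U:{T} ∪→ {C,T}; cost 1
[col 3] NTU: children N:{G}, TU:{C,T} ∪→ {C,G,T}; cost 1
[col 3] KNOTUV: children KOV:{A,C,T}, NTU:{C,G,T} ∩→ {C,T}; cost 0
[col 4] OV: children O:{T}, V:{T} ∩→ {T}; cost 0
[col 4] KOV: children K:{G}, OV:{T} ∪→ {G,T}; cost 1
[col 4] TU: children T:{A}, U:{T} ∪→ {A,T}; cost 1
[col 4] NTU: children N:{C}, TU:{A,T} ∪→ {A,C,T}; cost 1
[col 4] KNOTUV: children KOV:{G,T}, NTU:{A,C,T} ∩→ {T}; cost 0
[col 5] OV: children O:{G}, V:{G} ∩→ {G}; cost 0
[col 5] KOV: children K:{A}, OV:{G} ∪→ {A,G}; cost 1
[col 5] TU: children T:{C}, U:{A} ∪→ {A,C}; cost 1
[col 5] NTU: children N:{T}, TU:{A,C} ∪→ {A,C,T}; cost 1
[col 5] KNOTUV: children KOV:{A,G}, NTU:{A,C,T} ∩→ {A}; cost 0
[col 6] OV: children O:{C}, V:{A} ∪→ {A,C}; cost 1
[col 6] KOV: children K:{G}, OV:{A,C} ∪→ {A,C,G}; cost 1
[col 6] TU: children T:{T}, U:{G} ∪→ {G,T}; cost 1
[col 6] NTU: children N:{C}, TU:{G,T} ∪→ {C,G,T}; cost 1
[col 6] KNOTUV: children KOV:{A,C,G}, NTU:{C,G,T} ∩→ {C,G}; cost 0
[col 7] OV: children O:{A}, V:{T} ∪→ {A,T}; cost 1
[col 7] KOV: children K:{G}, OV:{A,T} ∪→ {A,G,T}; cost 1
[col 7] TU: children T:{T}, U:{C} ∪→ {C,T}; cost 1
[col 7] NTU: children N:{T}, TU:{C,T} ∩→ {T}; cost 0
[col 7] KNOTUV: children KOV:{A,G,T}, NTU:{T} ∩→ {T}; cost 0
per-site changes: [3, 2, 3, 4, 3, 3, 4, 3]; total = 25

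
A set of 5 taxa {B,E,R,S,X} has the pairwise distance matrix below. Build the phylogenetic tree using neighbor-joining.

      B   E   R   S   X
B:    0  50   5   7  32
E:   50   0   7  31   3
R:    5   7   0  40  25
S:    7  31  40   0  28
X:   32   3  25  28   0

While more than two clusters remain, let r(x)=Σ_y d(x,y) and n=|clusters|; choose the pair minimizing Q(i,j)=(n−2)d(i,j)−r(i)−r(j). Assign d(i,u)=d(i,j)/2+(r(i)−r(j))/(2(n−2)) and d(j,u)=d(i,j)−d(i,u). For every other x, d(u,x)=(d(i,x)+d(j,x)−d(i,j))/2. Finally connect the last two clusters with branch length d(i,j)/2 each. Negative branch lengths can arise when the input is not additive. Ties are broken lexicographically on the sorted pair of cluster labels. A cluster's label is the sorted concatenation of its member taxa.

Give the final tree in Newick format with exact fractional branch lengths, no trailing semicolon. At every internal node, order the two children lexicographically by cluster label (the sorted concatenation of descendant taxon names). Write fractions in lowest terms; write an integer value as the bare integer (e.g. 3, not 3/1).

step 1: merge (B,S) at d=7, Q=-179; branch lengths B→3/2, S→11/2; new cluster BS
  updated: d(BS,E)=37, d(BS,R)=19, d(BS,X)=53/2
step 2: merge (BS,R) at d=19, Q=-191/2; branch lengths BS→139/8, R→13/8; new cluster BRS
  updated: d(BRS,E)=25/2, d(BRS,X)=65/4
step 3: merge (BRS,E) at d=25/2, Q=-127/4; branch lengths BRS→103/8, E→-3/8; new cluster BERS
  updated: d(BERS,X)=27/8
step 4: merge (BERS,X) at d=27/8; branch lengths BERS→27/16, X→27/16; new cluster BERSX
final tree: ((((B:3/2,S:11/2):139/8,R:13/8):103/8,E:-3/8):27/16,X:27/16)
total length: 335/8

((((B:3/2,S:11/2):139/8,R:13/8):103/8,E:-3/8):27/16,X:27/16)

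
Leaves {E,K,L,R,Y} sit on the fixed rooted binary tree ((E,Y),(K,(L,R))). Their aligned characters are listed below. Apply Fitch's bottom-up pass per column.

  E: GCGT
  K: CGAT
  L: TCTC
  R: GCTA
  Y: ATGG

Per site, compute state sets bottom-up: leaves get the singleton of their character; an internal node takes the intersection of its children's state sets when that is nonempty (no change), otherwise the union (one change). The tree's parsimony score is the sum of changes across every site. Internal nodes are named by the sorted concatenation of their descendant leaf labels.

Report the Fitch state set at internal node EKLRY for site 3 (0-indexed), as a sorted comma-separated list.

T

[col 0] EY: children E:{G}, Y:{A} ∪→ {A,G}; cost 1
[col 0] LR: children L:{T}, R:{G} ∪→ {G,T}; cost 1
[col 0] KLR: children K:{C}, LR:{G,T} ∪→ {C,G,T}; cost 1
[col 0] EKLRY: children EY:{A,G}, KLR:{C,G,T} ∩→ {G}; cost 0
[col 1] EY: children E:{C}, Y:{T} ∪→ {C,T}; cost 1
[col 1] LR: children L:{C}, R:{C} ∩→ {C}; cost 0
[col 1] KLR: children K:{G}, LR:{C} ∪→ {C,G}; cost 1
[col 1] EKLRY: children EY:{C,T}, KLR:{C,G} ∩→ {C}; cost 0
[col 2] EY: children E:{G}, Y:{G} ∩→ {G}; cost 0
[col 2] LR: children L:{T}, R:{T} ∩→ {T}; cost 0
[col 2] KLR: children K:{A}, LR:{T} ∪→ {A,T}; cost 1
[col 2] EKLRY: children EY:{G}, KLR:{A,T} ∪→ {A,G,T}; cost 1
[col 3] EY: children E:{T}, Y:{G} ∪→ {G,T}; cost 1
[col 3] LR: children L:{C}, R:{A} ∪→ {A,C}; cost 1
[col 3] KLR: children K:{T}, LR:{A,C} ∪→ {A,C,T}; cost 1
[col 3] EKLRY: children EY:{G,T}, KLR:{A,C,T} ∩→ {T}; cost 0
per-site changes: [3, 2, 2, 3]; total = 10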